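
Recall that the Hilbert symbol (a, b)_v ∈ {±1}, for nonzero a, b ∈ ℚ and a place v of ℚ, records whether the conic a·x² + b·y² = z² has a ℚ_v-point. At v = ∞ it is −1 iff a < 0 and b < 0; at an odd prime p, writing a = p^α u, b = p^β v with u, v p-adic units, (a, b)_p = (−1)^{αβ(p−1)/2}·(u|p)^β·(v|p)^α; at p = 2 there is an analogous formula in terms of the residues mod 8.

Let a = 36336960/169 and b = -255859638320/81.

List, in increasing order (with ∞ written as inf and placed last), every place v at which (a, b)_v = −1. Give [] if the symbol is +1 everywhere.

[5, 37]

(a, b) ≡ (63085, -12155) mod (ℚ^×)²; places V = {2, 3, 5, 11, 13, 17, 31, 37, ∞}.
(a,b)_3: α=2, u≡1; β=-4, v≡1 (mod 3); (1|3)=+1, (1|3)=+1; sign (−1)^0·+1^-4·+1^2 = +1.
(a,b)_37: α=1, u≡3; β=2, v≡17 (mod 37); (3|37)=+1, (17|37)=-1; sign (−1)^0·+1^2·-1^1 = -1.
(a,b)_17: α=0, u≡13; β=1, v≡1 (mod 17); (13|17)=+1, (1|17)=+1; sign (−1)^0·+1^1·+1^0 = +1.
(a,b)_5: α=1, u≡3; β=1, v≡1 (mod 5); (3|5)=-1, (1|5)=+1; sign (−1)^0·-1^1·+1^1 = -1.
(a,b)_2: α=6, β=4; u≡5, v≡5 (mod 8); ε(u)ε(v)=0·0, αω(v)=6·1, βω(u)=4·1; sum ≡ 0  ⇒  +1.
(a,b)_11: α=1, u≡4; β=1, v≡7 (mod 11); (4|11)=+1, (7|11)=-1; sign (−1)^1·+1^1·-1^1 = +1.
(a,b)_13: α=-2, u≡10; β=1, v≡9 (mod 13); (10|13)=+1, (9|13)=+1; sign (−1)^0·+1^1·+1^-2 = +1.
(a,b)_31: α=1, u≡8; β=2, v≡20 (mod 31); (8|31)=+1, (20|31)=+1; sign (−1)^0·+1^2·+1^1 = +1.
(a,b)_∞: sgn(63085)=+, sgn(-12155)=−, so +1.
(63085, -12155 / ℚ) ramifies at {5, 37}: a division algebra.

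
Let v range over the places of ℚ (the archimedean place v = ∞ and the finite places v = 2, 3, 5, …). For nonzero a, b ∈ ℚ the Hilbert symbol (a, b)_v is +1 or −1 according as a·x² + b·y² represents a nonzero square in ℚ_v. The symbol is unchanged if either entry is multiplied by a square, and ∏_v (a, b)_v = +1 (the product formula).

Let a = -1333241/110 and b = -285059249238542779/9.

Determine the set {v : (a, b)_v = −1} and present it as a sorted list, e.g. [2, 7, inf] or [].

(a, b) ≡ (-17710, -91) mod (ℚ^×)²; places V = {2, 3, 5, 7, 11, 13, 17, 23, ∞}.
(a,b)_5: α=-1, u≡2; β=0, v≡4 (mod 5); (2|5)=-1, (4|5)=+1; sign (−1)^0·-1^0·+1^-1 = +1.
(a,b)_∞: sgn(-17710)=−, sgn(-91)=−, so -1.
(a,b)_23: α=1, u≡6; β=2, v≡2 (mod 23); (6|23)=+1, (2|23)=+1; sign (−1)^0·+1^2·+1^1 = +1.
(a,b)_3: α=0, u≡2; β=-2, v≡2 (mod 3); (2|3)=-1, (2|3)=-1; sign (−1)^0·-1^-2·-1^0 = +1.
(a,b)_13: α=2, u≡9; β=5, v≡7 (mod 13); (9|13)=+1, (7|13)=-1; sign (−1)^0·+1^5·-1^2 = +1.
(a,b)_7: α=3, u≡1; β=3, v≡2 (mod 7); (1|7)=+1, (2|7)=+1; sign (−1)^1·+1^3·+1^3 = -1.
(a,b)_11: α=-1, u≡8; β=4, v≡8 (mod 11); (8|11)=-1, (8|11)=-1; sign (−1)^0·-1^4·-1^-1 = -1.
(a,b)_2: α=-1, β=0; u≡1, v≡5 (mod 8); ε(u)ε(v)=0·0, αω(v)=-1·1, βω(u)=0·0; sum ≡ 1  ⇒  -1.
(a,b)_17: α=0, u≡15; β=2, v≡5 (mod 17); (15|17)=+1, (5|17)=-1; sign (−1)^0·+1^2·-1^0 = +1.
|Ram(-17710, -91)| = 4, even; anisotropic at {2, 7, 11, ∞}.

[2, 7, 11, inf]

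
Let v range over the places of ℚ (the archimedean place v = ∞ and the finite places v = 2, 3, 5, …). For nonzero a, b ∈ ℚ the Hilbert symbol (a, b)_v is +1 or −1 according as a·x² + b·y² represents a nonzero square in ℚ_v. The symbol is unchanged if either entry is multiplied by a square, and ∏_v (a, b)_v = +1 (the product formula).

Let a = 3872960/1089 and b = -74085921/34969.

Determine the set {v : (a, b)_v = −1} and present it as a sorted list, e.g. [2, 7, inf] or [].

(a, b) ≡ (1235, -1729) mod (ℚ^×)²; places V = {2, 3, 5, 7, 11, 13, 17, 19, 23, ∞}.
(a,b)_23: α=0, u≡16; β=2, v≡10 (mod 23); (16|23)=+1, (10|23)=-1; sign (−1)^0·+1^2·-1^0 = +1.
(a,b)_2: α=6, β=0; u≡3, v≡7 (mod 8); ε(u)ε(v)=1·1, αω(v)=6·0, βω(u)=0·1; sum ≡ 1  ⇒  -1.
(a,b)_7: α=2, u≡6; β=1, v≡6 (mod 7); (6|7)=-1, (6|7)=-1; sign (−1)^0·-1^1·-1^2 = -1.
(a,b)_13: α=1, u≡9; β=1, v≡3 (mod 13); (9|13)=+1, (3|13)=+1; sign (−1)^0·+1^1·+1^1 = +1.
(a,b)_19: α=1, u≡14; β=1, v≡6 (mod 19); (14|19)=-1, (6|19)=+1; sign (−1)^1·-1^1·+1^1 = +1.
(a,b)_∞: sgn(1235)=+, sgn(-1729)=−, so +1.
(a,b)_5: α=1, u≡3; β=0, v≡1 (mod 5); (3|5)=-1, (1|5)=+1; sign (−1)^0·-1^0·+1^1 = +1.
(a,b)_11: α=-2, u≡4; β=-2, v≡1 (mod 11); (4|11)=+1, (1|11)=+1; sign (−1)^0·+1^-2·+1^-2 = +1.
(a,b)_17: α=0, u≡3; β=-2, v≡14 (mod 17); (3|17)=-1, (14|17)=-1; sign (−1)^0·-1^-2·-1^0 = +1.
(a,b)_3: α=-2, u≡2; β=4, v≡2 (mod 3); (2|3)=-1, (2|3)=-1; sign (−1)^0·-1^4·-1^-2 = +1.
Ram(1235, -1729) = {2, 7}; no ℚ_2-point on the conic.

[2, 7]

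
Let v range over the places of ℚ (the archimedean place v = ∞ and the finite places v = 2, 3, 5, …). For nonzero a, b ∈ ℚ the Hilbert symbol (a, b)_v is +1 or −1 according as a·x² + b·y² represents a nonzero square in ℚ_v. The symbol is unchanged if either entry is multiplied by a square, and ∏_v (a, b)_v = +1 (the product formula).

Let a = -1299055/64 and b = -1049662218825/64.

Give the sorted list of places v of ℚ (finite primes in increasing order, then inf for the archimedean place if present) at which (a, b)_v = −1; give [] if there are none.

[5, 31, 43, inf]

Mod squares: a ≡ -4495, b ≡ -518351713. Check v ∈ {∞, 2, 3, 5, 11, 17, 23, 29, 31, 43, 53}.
v=5: a=5^1·(≡1), b=5^2·(≡3) mod 5; (1|5)=+1, (3|5)=-1; (−1)^{1·2·2}·(+1)^2·(-1)^1 = -1.
v=2: v_2(a)=-6, v_2(b)=-6; units ≡ 1, 7 (mod 8); ε·ε+αω+βω = 0·1+-6·0+-6·0 ≡ 0  ⇒  (a,b)_2 = +1.
v=29: a=29^1·(≡21), b=29^1·(≡15) mod 29; (21|29)=-1, (15|29)=-1; (−1)^{1·1·14}·(-1)^1·(-1)^1 = +1.
v=53: a=53^0·(≡17), b=53^1·(≡28) mod 53; (17|53)=+1, (28|53)=+1; (−1)^{0·1·26}·(+1)^1·(+1)^0 = +1.
v=23: a=23^0·(≡3), b=23^1·(≡18) mod 23; (3|23)=+1, (18|23)=+1; (−1)^{0·1·11}·(+1)^1·(+1)^0 = +1.
v=43: a=43^0·(≡7), b=43^1·(≡9) mod 43; (7|43)=-1, (9|43)=+1; (−1)^{0·1·21}·(-1)^1·(+1)^0 = -1.
v=31: a=31^1·(≡19), b=31^1·(≡25) mod 31; (19|31)=+1, (25|31)=+1; (−1)^{1·1·15}·(+1)^1·(+1)^1 = -1.
v=17: a=17^2·(≡6), b=17^0·(≡2) mod 17; (6|17)=-1, (2|17)=+1; (−1)^{2·0·8}·(-1)^0·(+1)^2 = +1.
v=3: a=3^0·(≡2), b=3^4·(≡2) mod 3; (2|3)=-1, (2|3)=-1; (−1)^{0·4·1}·(-1)^4·(-1)^0 = +1.
v=∞: -4495 < 0 and -518351713 < 0  ⇒  (a,b)_∞ = -1.
v=11: a=11^0·(≡5), b=11^1·(≡8) mod 11; (5|11)=+1, (8|11)=-1; (−1)^{0·1·5}·(+1)^1·(-1)^0 = +1.
(-4495, -518351713 / ℚ) ramifies at {5, 31, 43, ∞}: a division algebra.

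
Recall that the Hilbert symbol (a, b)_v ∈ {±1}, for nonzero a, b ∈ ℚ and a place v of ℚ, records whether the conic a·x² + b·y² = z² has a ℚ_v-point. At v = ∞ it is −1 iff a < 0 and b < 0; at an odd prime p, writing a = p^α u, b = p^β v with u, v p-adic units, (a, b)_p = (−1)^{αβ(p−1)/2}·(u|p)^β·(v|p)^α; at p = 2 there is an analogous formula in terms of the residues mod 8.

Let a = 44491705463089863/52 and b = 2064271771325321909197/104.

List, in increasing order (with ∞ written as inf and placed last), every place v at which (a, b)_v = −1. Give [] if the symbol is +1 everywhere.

Mod squares: a ≡ 62491, b ≡ 431312882. Check v ∈ {∞, 2, 3, 7, 11, 13, 17, 19, 23, 29}.
v=11: a=11^5·(≡9), b=11^7·(≡4) mod 11; (9|11)=+1, (4|11)=+1; (−1)^{5·7·5}·(+1)^7·(+1)^5 = -1.
v=19: a=19^1·(≡15), b=19^1·(≡13) mod 19; (15|19)=-1, (13|19)=-1; (−1)^{1·1·9}·(-1)^1·(-1)^1 = -1.
v=∞: 62491 > 0 and 431312882 > 0  ⇒  (a,b)_∞ = +1.
v=7: a=7^0·(≡2), b=7^1·(≡3) mod 7; (2|7)=+1, (3|7)=-1; (−1)^{0·1·3}·(+1)^1·(-1)^0 = +1.
v=23: a=23^1·(≡8), b=23^1·(≡18) mod 23; (8|23)=+1, (18|23)=+1; (−1)^{1·1·11}·(+1)^1·(+1)^1 = -1.
v=13: a=13^-1·(≡1), b=13^-1·(≡10) mod 13; (1|13)=+1, (10|13)=+1; (−1)^{-1·-1·6}·(+1)^-1·(+1)^-1 = +1.
v=17: a=17^4·(≡4), b=17^5·(≡9) mod 17; (4|17)=+1, (9|17)=+1; (−1)^{4·5·8}·(+1)^5·(+1)^4 = +1.
v=29: a=29^2·(≡16), b=29^3·(≡23) mod 29; (16|29)=+1, (23|29)=+1; (−1)^{2·3·14}·(+1)^3·(+1)^2 = +1.
v=3: a=3^2·(≡1), b=3^0·(≡2) mod 3; (1|3)=+1, (2|3)=-1; (−1)^{2·0·1}·(+1)^0·(-1)^2 = +1.
v=2: v_2(a)=-2, v_2(b)=-3; units ≡ 3, 1 (mod 8); ε·ε+αω+βω = 1·0+-2·0+-3·1 ≡ 1  ⇒  (a,b)_2 = -1.
|Ram(62491, 431312882)| = 4, even; anisotropic at {2, 11, 19, 23}.

[2, 11, 19, 23]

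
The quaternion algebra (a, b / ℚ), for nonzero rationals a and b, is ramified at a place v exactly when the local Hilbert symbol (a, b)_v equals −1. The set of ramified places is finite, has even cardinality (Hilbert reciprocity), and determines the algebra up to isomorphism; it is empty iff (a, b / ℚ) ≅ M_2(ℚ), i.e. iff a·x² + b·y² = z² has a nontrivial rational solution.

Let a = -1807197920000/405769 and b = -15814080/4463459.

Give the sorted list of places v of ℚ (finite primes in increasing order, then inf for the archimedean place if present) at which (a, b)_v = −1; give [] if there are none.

Mod squares: a ≡ -323, b ≡ -1045. Check v ∈ {∞, 2, 3, 5, 7, 11, 13, 17, 19}.
v=7: a=7^-4·(≡3), b=7^-4·(≡3) mod 7; (3|7)=-1, (3|7)=-1; (−1)^{-4·-4·3}·(-1)^-4·(-1)^-4 = +1.
v=17: a=17^3·(≡13), b=17^2·(≡15) mod 17; (13|17)=+1, (15|17)=+1; (−1)^{3·2·8}·(+1)^2·(+1)^3 = +1.
v=13: a=13^-2·(≡11), b=13^-2·(≡7) mod 13; (11|13)=-1, (7|13)=-1; (−1)^{-2·-2·6}·(-1)^-2·(-1)^-2 = +1.
v=19: a=19^1·(≡15), b=19^1·(≡3) mod 19; (15|19)=-1, (3|19)=-1; (−1)^{1·1·9}·(-1)^1·(-1)^1 = -1.
v=11: a=11^2·(≡6), b=11^-1·(≡4) mod 11; (6|11)=-1, (4|11)=+1; (−1)^{2·-1·5}·(-1)^-1·(+1)^2 = -1.
v=3: a=3^0·(≡1), b=3^2·(≡2) mod 3; (1|3)=+1, (2|3)=-1; (−1)^{0·2·1}·(+1)^2·(-1)^0 = +1.
v=∞: -323 < 0 and -1045 < 0  ⇒  (a,b)_∞ = -1.
v=2: v_2(a)=8, v_2(b)=6; units ≡ 5, 3 (mod 8); ε·ε+αω+βω = 0·1+8·1+6·1 ≡ 0  ⇒  (a,b)_2 = +1.
v=5: a=5^4·(≡2), b=5^1·(≡1) mod 5; (2|5)=-1, (1|5)=+1; (−1)^{4·1·2}·(-1)^1·(+1)^4 = -1.
|Ram(-323, -1045)| = 4, even; anisotropic at {5, 11, 19, ∞}.

[5, 11, 19, inf]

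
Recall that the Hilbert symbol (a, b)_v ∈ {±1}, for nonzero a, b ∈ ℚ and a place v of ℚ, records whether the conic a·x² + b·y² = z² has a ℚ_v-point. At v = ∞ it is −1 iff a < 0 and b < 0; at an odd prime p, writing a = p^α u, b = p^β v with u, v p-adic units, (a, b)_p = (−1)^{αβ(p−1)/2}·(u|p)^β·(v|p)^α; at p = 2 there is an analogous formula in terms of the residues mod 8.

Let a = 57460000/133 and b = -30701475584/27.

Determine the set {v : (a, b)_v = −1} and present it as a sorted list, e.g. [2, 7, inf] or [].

(a, b) ≡ (4522, -12597) mod (ℚ^×)²; places V = {2, 3, 5, 7, 13, 17, 19, ∞}.
(a,b)_17: α=1, u≡14; β=1, v≡11 (mod 17); (14|17)=-1, (11|17)=-1; sign (−1)^0·-1^1·-1^1 = +1.
(a,b)_3: α=0, u≡1; β=-3, v≡1 (mod 3); (1|3)=+1, (1|3)=+1; sign (−1)^0·+1^-3·+1^0 = +1.
(a,b)_7: α=-1, u≡2; β=0, v≡3 (mod 7); (2|7)=+1, (3|7)=-1; sign (−1)^0·+1^0·-1^-1 = -1.
(a,b)_2: α=5, β=8; u≡5, v≡3 (mod 8); ε(u)ε(v)=0·1, αω(v)=5·1, βω(u)=8·1; sum ≡ 1  ⇒  -1.
(a,b)_∞: sgn(4522)=+, sgn(-12597)=−, so +1.
(a,b)_5: α=4, u≡2; β=0, v≡3 (mod 5); (2|5)=-1, (3|5)=-1; sign (−1)^0·-1^0·-1^4 = +1.
(a,b)_13: α=2, u≡8; β=5, v≡5 (mod 13); (8|13)=-1, (5|13)=-1; sign (−1)^0·-1^5·-1^2 = -1.
(a,b)_19: α=-1, u≡15; β=1, v≡3 (mod 19); (15|19)=-1, (3|19)=-1; sign (−1)^1·-1^1·-1^-1 = -1.
Ram(4522, -12597) = {2, 7, 13, 19}; no ℚ_2-point on the conic.

[2, 7, 13, 19]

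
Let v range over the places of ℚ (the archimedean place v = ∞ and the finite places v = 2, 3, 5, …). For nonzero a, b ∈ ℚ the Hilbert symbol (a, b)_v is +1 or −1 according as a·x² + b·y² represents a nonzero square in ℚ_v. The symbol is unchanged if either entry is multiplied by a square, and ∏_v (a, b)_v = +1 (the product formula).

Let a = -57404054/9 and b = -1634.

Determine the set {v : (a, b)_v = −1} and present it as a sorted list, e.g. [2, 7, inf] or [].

(a, b) ≡ (-86, -1634) mod (ℚ^×)²; places V = {2, 3, 19, 43, ∞}.
(a,b)_3: α=-2, u≡1; β=0, v≡1 (mod 3); (1|3)=+1, (1|3)=+1; sign (−1)^0·+1^0·+1^-2 = +1.
(a,b)_43: α=3, u≡1; β=1, v≡5 (mod 43); (1|43)=+1, (5|43)=-1; sign (−1)^1·+1^1·-1^3 = +1.
(a,b)_2: α=1, β=1; u≡5, v≡7 (mod 8); ε(u)ε(v)=0·1, αω(v)=1·0, βω(u)=1·1; sum ≡ 1  ⇒  -1.
(a,b)_∞: sgn(-86)=−, sgn(-1634)=−, so -1.
(a,b)_19: α=2, u≡6; β=1, v≡9 (mod 19); (6|19)=+1, (9|19)=+1; sign (−1)^0·+1^1·+1^2 = +1.
|Ram(-86, -1634)| = 2, even; anisotropic at {2, ∞}.

[2, inf]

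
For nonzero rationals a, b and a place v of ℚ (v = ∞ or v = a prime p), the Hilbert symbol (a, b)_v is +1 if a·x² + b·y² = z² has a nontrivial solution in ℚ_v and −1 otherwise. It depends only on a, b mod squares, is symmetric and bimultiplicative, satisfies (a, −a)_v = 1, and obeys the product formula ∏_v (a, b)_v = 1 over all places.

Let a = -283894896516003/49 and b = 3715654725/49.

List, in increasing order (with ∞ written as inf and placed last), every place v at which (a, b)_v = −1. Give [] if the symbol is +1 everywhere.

[3, 17, 19, 23, 31, 41]

Mod squares: a ≡ -87379161747, b ≡ 16514021. Check v ∈ {∞, 2, 3, 5, 7, 17, 19, 23, 29, 31, 41, 43, 47}.
v=∞: -87379161747 < 0 and 16514021 > 0  ⇒  (a,b)_∞ = +1.
v=2: v_2(a)=0, v_2(b)=0; units ≡ 5, 5 (mod 8); ε·ε+αω+βω = 0·0+0·1+0·1 ≡ 0  ⇒  (a,b)_2 = +1.
v=5: a=5^0·(≡3), b=5^2·(≡1) mod 5; (3|5)=-1, (1|5)=+1; (−1)^{0·2·2}·(-1)^2·(+1)^0 = +1.
v=19: a=19^2·(≡18), b=19^1·(≡11) mod 19; (18|19)=-1, (11|19)=+1; (−1)^{2·1·9}·(-1)^1·(+1)^2 = -1.
v=41: a=41^1·(≡18), b=41^1·(≡13) mod 41; (18|41)=+1, (13|41)=-1; (−1)^{1·1·20}·(+1)^1·(-1)^1 = -1.
v=23: a=23^1·(≡22), b=23^0·(≡11) mod 23; (22|23)=-1, (11|23)=-1; (−1)^{1·0·11}·(-1)^0·(-1)^1 = -1.
v=17: a=17^1·(≡11), b=17^1·(≡2) mod 17; (11|17)=-1, (2|17)=+1; (−1)^{1·1·8}·(-1)^1·(+1)^1 = -1.
v=31: a=31^1·(≡14), b=31^0·(≡29) mod 31; (14|31)=+1, (29|31)=-1; (−1)^{1·0·15}·(+1)^0·(-1)^1 = -1.
v=3: a=3^3·(≡1), b=3^2·(≡2) mod 3; (1|3)=+1, (2|3)=-1; (−1)^{3·2·1}·(+1)^2·(-1)^3 = -1.
v=43: a=43^1·(≡12), b=43^1·(≡9) mod 43; (12|43)=-1, (9|43)=+1; (−1)^{1·1·21}·(-1)^1·(+1)^1 = +1.
v=47: a=47^1·(≡18), b=47^0·(≡12) mod 47; (18|47)=+1, (12|47)=+1; (−1)^{1·0·23}·(+1)^0·(+1)^1 = +1.
v=29: a=29^1·(≡7), b=29^1·(≡20) mod 29; (7|29)=+1, (20|29)=+1; (−1)^{1·1·14}·(+1)^1·(+1)^1 = +1.
v=7: a=7^-2·(≡4), b=7^-2·(≡6) mod 7; (4|7)=+1, (6|7)=-1; (−1)^{-2·-2·3}·(+1)^-2·(-1)^-2 = +1.
|Ram(-87379161747, 16514021)| = 6, even; anisotropic at {3, 17, 19, 23, 31, 41}.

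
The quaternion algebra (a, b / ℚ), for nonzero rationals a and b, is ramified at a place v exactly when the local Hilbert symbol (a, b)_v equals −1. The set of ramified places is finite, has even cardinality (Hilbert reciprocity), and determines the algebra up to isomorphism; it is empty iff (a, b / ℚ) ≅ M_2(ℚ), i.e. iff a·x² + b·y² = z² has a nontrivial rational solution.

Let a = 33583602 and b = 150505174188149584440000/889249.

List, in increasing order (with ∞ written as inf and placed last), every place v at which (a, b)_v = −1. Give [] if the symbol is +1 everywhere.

[2, 3, 13, 17]

Mod squares: a ≡ 33583602, b ≡ 2451. Check v ∈ {∞, 2, 3, 5, 7, 13, 17, 19, 23, 31, 41, 43}.
v=2: v_2(a)=1, v_2(b)=6; units ≡ 1, 3 (mod 8); ε·ε+αω+βω = 0·1+1·1+6·0 ≡ 1  ⇒  (a,b)_2 = -1.
v=7: a=7^0·(≡3), b=7^2·(≡1) mod 7; (3|7)=-1, (1|7)=+1; (−1)^{0·2·3}·(-1)^2·(+1)^0 = +1.
v=∞: 33583602 > 0 and 2451 > 0  ⇒  (a,b)_∞ = +1.
v=19: a=19^1·(≡7), b=19^3·(≡15) mod 19; (7|19)=+1, (15|19)=-1; (−1)^{1·3·9}·(+1)^3·(-1)^1 = +1.
v=3: a=3^1·(≡1), b=3^1·(≡1) mod 3; (1|3)=+1, (1|3)=+1; (−1)^{1·1·1}·(+1)^1·(+1)^1 = -1.
v=31: a=31^1·(≡16), b=31^2·(≡19) mod 31; (16|31)=+1, (19|31)=+1; (−1)^{1·2·15}·(+1)^2·(+1)^1 = +1.
v=5: a=5^0·(≡2), b=5^4·(≡1) mod 5; (2|5)=-1, (1|5)=+1; (−1)^{0·4·2}·(-1)^4·(+1)^0 = +1.
v=13: a=13^1·(≡7), b=13^2·(≡6) mod 13; (7|13)=-1, (6|13)=-1; (−1)^{1·2·6}·(-1)^2·(-1)^1 = -1.
v=17: a=17^1·(≡4), b=17^2·(≡5) mod 17; (4|17)=+1, (5|17)=-1; (−1)^{1·2·8}·(+1)^2·(-1)^1 = -1.
v=43: a=43^1·(≡5), b=43^3·(≡25) mod 43; (5|43)=-1, (25|43)=+1; (−1)^{1·3·21}·(-1)^3·(+1)^1 = +1.
v=23: a=23^0·(≡14), b=23^-2·(≡8) mod 23; (14|23)=-1, (8|23)=+1; (−1)^{0·-2·11}·(-1)^-2·(+1)^0 = +1.
v=41: a=41^0·(≡10), b=41^-2·(≡20) mod 41; (10|41)=+1, (20|41)=+1; (−1)^{0·-2·20}·(+1)^-2·(+1)^0 = +1.
(33583602, 2451 / ℚ) ramifies at {2, 3, 13, 17}: a division algebra.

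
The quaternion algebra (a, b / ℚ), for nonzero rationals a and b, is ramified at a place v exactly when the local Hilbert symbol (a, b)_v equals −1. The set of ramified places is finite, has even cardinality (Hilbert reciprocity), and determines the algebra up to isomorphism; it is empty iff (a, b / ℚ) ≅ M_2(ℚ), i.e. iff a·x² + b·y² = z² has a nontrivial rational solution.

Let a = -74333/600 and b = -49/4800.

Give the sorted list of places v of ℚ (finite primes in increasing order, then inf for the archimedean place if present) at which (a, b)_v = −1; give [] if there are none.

[2, 3, 41, inf]

Mod squares: a ≡ -9102, b ≡ -3. Check v ∈ {∞, 2, 3, 5, 7, 37, 41}.
v=∞: -9102 < 0 and -3 < 0  ⇒  (a,b)_∞ = -1.
v=5: a=5^-2·(≡3), b=5^-2·(≡3) mod 5; (3|5)=-1, (3|5)=-1; (−1)^{-2·-2·2}·(-1)^-2·(-1)^-2 = +1.
v=3: a=3^-1·(≡2), b=3^-1·(≡2) mod 3; (2|3)=-1, (2|3)=-1; (−1)^{-1·-1·1}·(-1)^-1·(-1)^-1 = -1.
v=41: a=41^1·(≡17), b=41^0·(≡11) mod 41; (17|41)=-1, (11|41)=-1; (−1)^{1·0·20}·(-1)^0·(-1)^1 = -1.
v=7: a=7^2·(≡6), b=7^2·(≡4) mod 7; (6|7)=-1, (4|7)=+1; (−1)^{2·2·3}·(-1)^2·(+1)^2 = +1.
v=37: a=37^1·(≡31), b=37^0·(≡16) mod 37; (31|37)=-1, (16|37)=+1; (−1)^{1·0·18}·(-1)^0·(+1)^1 = +1.
v=2: v_2(a)=-3, v_2(b)=-6; units ≡ 1, 5 (mod 8); ε·ε+αω+βω = 0·0+-3·1+-6·0 ≡ 1  ⇒  (a,b)_2 = -1.
Ram(-9102, -3) = {2, 3, 41, ∞}; no ℚ_2-point on the conic.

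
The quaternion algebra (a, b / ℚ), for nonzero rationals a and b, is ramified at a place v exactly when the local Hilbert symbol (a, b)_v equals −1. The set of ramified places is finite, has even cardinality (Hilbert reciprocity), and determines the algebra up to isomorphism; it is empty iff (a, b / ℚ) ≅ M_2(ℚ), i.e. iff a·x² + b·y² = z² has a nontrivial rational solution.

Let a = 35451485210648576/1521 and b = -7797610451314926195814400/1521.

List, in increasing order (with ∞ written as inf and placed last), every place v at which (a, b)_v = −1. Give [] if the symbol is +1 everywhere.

(a, b) ≡ (41354, -851) mod (ℚ^×)²; places V = {2, 3, 5, 13, 17, 23, 29, 31, 37, ∞}.
(a,b)_3: α=-2, u≡2; β=-2, v≡1 (mod 3); (2|3)=-1, (1|3)=+1; sign (−1)^0·-1^-2·+1^-2 = +1.
(a,b)_5: α=0, u≡1; β=2, v≡4 (mod 5); (1|5)=+1, (4|5)=+1; sign (−1)^0·+1^2·+1^0 = +1.
(a,b)_31: α=1, u≡14; β=2, v≡15 (mod 31); (14|31)=+1, (15|31)=-1; sign (−1)^0·+1^2·-1^1 = -1.
(a,b)_∞: sgn(41354)=+, sgn(-851)=−, so +1.
(a,b)_17: α=2, u≡3; β=2, v≡8 (mod 17); (3|17)=-1, (8|17)=+1; sign (−1)^0·-1^2·+1^2 = +1.
(a,b)_37: α=2, u≡12; β=3, v≡17 (mod 37); (12|37)=+1, (17|37)=-1; sign (−1)^0·+1^3·-1^2 = +1.
(a,b)_13: α=-2, u≡12; β=-2, v≡5 (mod 13); (12|13)=+1, (5|13)=-1; sign (−1)^0·+1^-2·-1^-2 = +1.
(a,b)_2: α=13, β=12; u≡5, v≡5 (mod 8); ε(u)ε(v)=0·0, αω(v)=13·1, βω(u)=12·1; sum ≡ 1  ⇒  -1.
(a,b)_23: α=3, u≡2; β=5, v≡13 (mod 23); (2|23)=+1, (13|23)=+1; sign (−1)^1·+1^5·+1^3 = -1.
(a,b)_29: α=1, u≡23; β=2, v≡19 (mod 29); (23|29)=+1, (19|29)=-1; sign (−1)^0·+1^2·-1^1 = -1.
(41354, -851 / ℚ) ramifies at {2, 23, 29, 31}: a division algebra.

[2, 23, 29, 31]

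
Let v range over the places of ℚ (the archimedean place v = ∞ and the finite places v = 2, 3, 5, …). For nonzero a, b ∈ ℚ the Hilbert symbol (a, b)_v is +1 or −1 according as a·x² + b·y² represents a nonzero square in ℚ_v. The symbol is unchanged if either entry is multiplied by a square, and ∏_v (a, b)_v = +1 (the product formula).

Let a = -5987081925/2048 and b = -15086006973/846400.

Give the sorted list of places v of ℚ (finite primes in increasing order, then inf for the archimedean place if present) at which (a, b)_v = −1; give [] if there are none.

[11, 29, 31, inf]

Mod squares: a ≡ -38874, b ≡ -1653. Check v ∈ {∞, 2, 3, 5, 11, 19, 23, 29, 31, 37, 53}.
v=19: a=19^1·(≡7), b=19^3·(≡18) mod 19; (7|19)=+1, (18|19)=-1; (−1)^{1·3·9}·(+1)^3·(-1)^1 = +1.
v=5: a=5^2·(≡1), b=5^-2·(≡2) mod 5; (1|5)=+1, (2|5)=-1; (−1)^{2·-2·2}·(+1)^-2·(-1)^2 = +1.
v=3: a=3^3·(≡2), b=3^3·(≡1) mod 3; (2|3)=-1, (1|3)=+1; (−1)^{3·3·1}·(-1)^3·(+1)^3 = +1.
v=53: a=53^0·(≡36), b=53^2·(≡16) mod 53; (36|53)=+1, (16|53)=+1; (−1)^{0·2·26}·(+1)^2·(+1)^0 = +1.
v=37: a=37^2·(≡20), b=37^0·(≡16) mod 37; (20|37)=-1, (16|37)=+1; (−1)^{2·0·18}·(-1)^0·(+1)^2 = +1.
v=11: a=11^1·(≡6), b=11^0·(≡8) mod 11; (6|11)=-1, (8|11)=-1; (−1)^{1·0·5}·(-1)^0·(-1)^1 = -1.
v=23: a=23^0·(≡5), b=23^-2·(≡13) mod 23; (5|23)=-1, (13|23)=+1; (−1)^{0·-2·11}·(-1)^-2·(+1)^0 = +1.
v=29: a=29^0·(≡26), b=29^1·(≡9) mod 29; (26|29)=-1, (9|29)=+1; (−1)^{0·1·14}·(-1)^1·(+1)^0 = -1.
v=31: a=31^1·(≡15), b=31^0·(≡30) mod 31; (15|31)=-1, (30|31)=-1; (−1)^{1·0·15}·(-1)^0·(-1)^1 = -1.
v=2: v_2(a)=-11, v_2(b)=-6; units ≡ 3, 3 (mod 8); ε·ε+αω+βω = 1·1+-11·1+-6·1 ≡ 0  ⇒  (a,b)_2 = +1.
v=∞: -38874 < 0 and -1653 < 0  ⇒  (a,b)_∞ = -1.
Ram(-38874, -1653) = {11, 29, 31, ∞}; no ℚ_11-point on the conic.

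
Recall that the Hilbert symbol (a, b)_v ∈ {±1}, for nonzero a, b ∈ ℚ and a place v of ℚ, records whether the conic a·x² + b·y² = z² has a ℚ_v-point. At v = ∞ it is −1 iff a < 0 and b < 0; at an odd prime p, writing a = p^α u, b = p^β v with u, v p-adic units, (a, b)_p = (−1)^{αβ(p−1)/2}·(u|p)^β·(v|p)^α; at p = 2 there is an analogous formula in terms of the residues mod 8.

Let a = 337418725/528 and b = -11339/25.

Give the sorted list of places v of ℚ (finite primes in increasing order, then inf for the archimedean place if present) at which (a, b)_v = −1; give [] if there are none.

(a, b) ≡ (264957, -11339) mod (ℚ^×)²; places V = {2, 3, 5, 7, 11, 17, 23, 29, 31, 37, 41, ∞}.
(a,b)_37: α=1, u≡22; β=0, v≡23 (mod 37); (22|37)=-1, (23|37)=-1; sign (−1)^0·-1^0·-1^1 = -1.
(a,b)_7: α=1, u≡1; β=0, v≡2 (mod 7); (1|7)=+1, (2|7)=+1; sign (−1)^0·+1^0·+1^1 = +1.
(a,b)_5: α=2, u≡3; β=-2, v≡1 (mod 5); (3|5)=-1, (1|5)=+1; sign (−1)^0·-1^-2·+1^2 = +1.
(a,b)_3: α=-1, u≡2; β=0, v≡1 (mod 3); (2|3)=-1, (1|3)=+1; sign (−1)^0·-1^0·+1^-1 = +1.
(a,b)_23: α=0, u≡15; β=1, v≡18 (mod 23); (15|23)=-1, (18|23)=+1; sign (−1)^0·-1^1·+1^0 = -1.
(a,b)_2: α=-4, β=0; u≡5, v≡5 (mod 8); ε(u)ε(v)=0·0, αω(v)=-4·1, βω(u)=0·1; sum ≡ 0  ⇒  +1.
(a,b)_41: α=2, u≡35; β=0, v≡4 (mod 41); (35|41)=-1, (4|41)=+1; sign (−1)^0·-1^0·+1^2 = +1.
(a,b)_17: α=0, u≡5; β=1, v≡8 (mod 17); (5|17)=-1, (8|17)=+1; sign (−1)^0·-1^1·+1^0 = -1.
(a,b)_∞: sgn(264957)=+, sgn(-11339)=−, so +1.
(a,b)_31: α=1, u≡3; β=0, v≡4 (mod 31); (3|31)=-1, (4|31)=+1; sign (−1)^0·-1^0·+1^1 = +1.
(a,b)_11: α=-1, u≡7; β=0, v≡8 (mod 11); (7|11)=-1, (8|11)=-1; sign (−1)^0·-1^0·-1^-1 = -1.
(a,b)_29: α=0, u≡7; β=1, v≡18 (mod 29); (7|29)=+1, (18|29)=-1; sign (−1)^0·+1^1·-1^0 = +1.
|Ram(264957, -11339)| = 4, even; anisotropic at {11, 17, 23, 37}.

[11, 17, 23, 37]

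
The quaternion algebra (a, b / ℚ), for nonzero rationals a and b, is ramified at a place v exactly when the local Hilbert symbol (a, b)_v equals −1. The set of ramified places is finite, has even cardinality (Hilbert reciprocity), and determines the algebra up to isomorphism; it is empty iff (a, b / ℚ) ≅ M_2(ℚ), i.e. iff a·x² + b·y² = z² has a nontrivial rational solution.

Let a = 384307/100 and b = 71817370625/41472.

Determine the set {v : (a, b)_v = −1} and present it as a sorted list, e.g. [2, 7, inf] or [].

[2, 11, 23, 31]

Mod squares: a ≡ 7843, b ≡ 8866. Check v ∈ {∞, 2, 3, 5, 7, 11, 13, 23, 31}.
v=3: a=3^0·(≡1), b=3^-4·(≡1) mod 3; (1|3)=+1, (1|3)=+1; (−1)^{0·-4·1}·(+1)^-4·(+1)^0 = +1.
v=23: a=23^1·(≡10), b=23^2·(≡22) mod 23; (10|23)=-1, (22|23)=-1; (−1)^{1·2·11}·(-1)^2·(-1)^1 = -1.
v=5: a=5^-2·(≡3), b=5^4·(≡4) mod 5; (3|5)=-1, (4|5)=+1; (−1)^{-2·4·2}·(-1)^4·(+1)^-2 = +1.
v=∞: 7843 > 0 and 8866 > 0  ⇒  (a,b)_∞ = +1.
v=13: a=13^0·(≡3), b=13^1·(≡5) mod 13; (3|13)=+1, (5|13)=-1; (−1)^{0·1·6}·(+1)^1·(-1)^0 = +1.
v=11: a=11^1·(≡1), b=11^1·(≡9) mod 11; (1|11)=+1, (9|11)=+1; (−1)^{1·1·5}·(+1)^1·(+1)^1 = -1.
v=2: v_2(a)=-2, v_2(b)=-9; units ≡ 3, 1 (mod 8); ε·ε+αω+βω = 1·0+-2·0+-9·1 ≡ 1  ⇒  (a,b)_2 = -1.
v=7: a=7^2·(≡5), b=7^2·(≡4) mod 7; (5|7)=-1, (4|7)=+1; (−1)^{2·2·3}·(-1)^2·(+1)^2 = +1.
v=31: a=31^1·(≡4), b=31^1·(≡19) mod 31; (4|31)=+1, (19|31)=+1; (−1)^{1·1·15}·(+1)^1·(+1)^1 = -1.
(7843, 8866 / ℚ) ramifies at {2, 11, 23, 31}: a division algebra.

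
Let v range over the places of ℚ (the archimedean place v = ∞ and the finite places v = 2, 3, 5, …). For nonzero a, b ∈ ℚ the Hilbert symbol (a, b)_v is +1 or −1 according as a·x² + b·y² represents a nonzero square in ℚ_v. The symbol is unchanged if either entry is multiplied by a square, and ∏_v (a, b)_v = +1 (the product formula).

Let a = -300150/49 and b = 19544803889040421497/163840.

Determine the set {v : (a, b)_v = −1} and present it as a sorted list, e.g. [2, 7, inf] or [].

(a, b) ≡ (-1334, 340170) mod (ℚ^×)²; places V = {2, 3, 5, 7, 11, 17, 23, 29, ∞}.
(a,b)_5: α=2, u≡1; β=-1, v≡4 (mod 5); (1|5)=+1, (4|5)=+1; sign (−1)^0·+1^-1·+1^2 = +1.
(a,b)_17: α=0, u≡16; β=1, v≡2 (mod 17); (16|17)=+1, (2|17)=+1; sign (−1)^0·+1^1·+1^0 = +1.
(a,b)_29: α=1, u≡19; β=3, v≡3 (mod 29); (19|29)=-1, (3|29)=-1; sign (−1)^0·-1^3·-1^1 = +1.
(a,b)_7: α=-2, u≡3; β=0, v≡6 (mod 7); (3|7)=-1, (6|7)=-1; sign (−1)^0·-1^0·-1^-2 = +1.
(a,b)_∞: sgn(-1334)=−, sgn(340170)=+, so +1.
(a,b)_23: α=1, u≡20; β=3, v≡12 (mod 23); (20|23)=-1, (12|23)=+1; sign (−1)^1·-1^3·+1^1 = +1.
(a,b)_11: α=0, u≡8; β=6, v≡7 (mod 11); (8|11)=-1, (7|11)=-1; sign (−1)^0·-1^6·-1^0 = +1.
(a,b)_3: α=2, u≡1; β=7, v≡2 (mod 3); (1|3)=+1, (2|3)=-1; sign (−1)^0·+1^7·-1^2 = +1.
(a,b)_2: α=1, β=-15; u≡5, v≡5 (mod 8); ε(u)ε(v)=0·0, αω(v)=1·1, βω(u)=-15·1; sum ≡ 0  ⇒  +1.
Ram(a, b) = ∅: the form -1334·x² + 340170·y² − z² is isotropic over every ℚ_v, so by Hasse–Minkowski it is isotropic over ℚ.

[]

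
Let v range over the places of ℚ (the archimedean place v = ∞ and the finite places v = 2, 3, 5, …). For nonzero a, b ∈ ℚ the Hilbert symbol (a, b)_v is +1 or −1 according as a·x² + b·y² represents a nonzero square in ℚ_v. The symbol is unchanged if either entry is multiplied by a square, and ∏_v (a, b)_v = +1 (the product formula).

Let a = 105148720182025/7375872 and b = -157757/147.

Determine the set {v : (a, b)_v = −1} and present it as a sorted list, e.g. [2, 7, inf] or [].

Mod squares: a ≡ 3, b ≡ -1311. Check v ∈ {∞, 2, 3, 5, 7, 13, 19, 23}.
v=2: v_2(a)=-10, v_2(b)=0; units ≡ 3, 1 (mod 8); ε·ε+αω+βω = 1·0+-10·0+0·1 ≡ 0  ⇒  (a,b)_2 = +1.
v=23: a=23^2·(≡16), b=23^1·(≡2) mod 23; (16|23)=+1, (2|23)=+1; (−1)^{2·1·11}·(+1)^1·(+1)^2 = +1.
v=∞: 3 > 0 and -1311 < 0  ⇒  (a,b)_∞ = +1.
v=7: a=7^-4·(≡5), b=7^-2·(≡3) mod 7; (5|7)=-1, (3|7)=-1; (−1)^{-4·-2·3}·(-1)^-2·(-1)^-4 = +1.
v=19: a=19^6·(≡10), b=19^3·(≡16) mod 19; (10|19)=-1, (16|19)=+1; (−1)^{6·3·9}·(-1)^3·(+1)^6 = -1.
v=3: a=3^-1·(≡1), b=3^-1·(≡1) mod 3; (1|3)=+1, (1|3)=+1; (−1)^{-1·-1·1}·(+1)^-1·(+1)^-1 = -1.
v=13: a=13^2·(≡10), b=13^0·(≡6) mod 13; (10|13)=+1, (6|13)=-1; (−1)^{2·0·6}·(+1)^0·(-1)^2 = +1.
v=5: a=5^2·(≡3), b=5^0·(≡4) mod 5; (3|5)=-1, (4|5)=+1; (−1)^{2·0·2}·(-1)^0·(+1)^2 = +1.
(3, -1311 / ℚ) ramifies at {3, 19}: a division algebra.

[3, 19]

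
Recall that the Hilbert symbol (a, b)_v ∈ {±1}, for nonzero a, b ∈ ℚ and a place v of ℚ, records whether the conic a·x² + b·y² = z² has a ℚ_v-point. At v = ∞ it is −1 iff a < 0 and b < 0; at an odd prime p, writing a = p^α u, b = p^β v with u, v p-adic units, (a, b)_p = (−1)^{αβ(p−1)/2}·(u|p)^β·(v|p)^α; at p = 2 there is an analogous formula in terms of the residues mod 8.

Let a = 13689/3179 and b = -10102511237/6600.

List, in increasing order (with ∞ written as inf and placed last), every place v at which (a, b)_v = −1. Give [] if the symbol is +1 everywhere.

(a, b) ≡ (11, -138138) mod (ℚ^×)²; places V = {2, 3, 5, 7, 11, 13, 17, 23, ∞}.
(a,b)_11: α=-1, u≡9; β=-1, v≡1 (mod 11); (9|11)=+1, (1|11)=+1; sign (−1)^1·+1^-1·+1^-1 = -1.
(a,b)_3: α=4, u≡2; β=-1, v≡1 (mod 3); (2|3)=-1, (1|3)=+1; sign (−1)^0·-1^-1·+1^4 = -1.
(a,b)_5: α=0, u≡1; β=-2, v≡2 (mod 5); (1|5)=+1, (2|5)=-1; sign (−1)^0·+1^-2·-1^0 = +1.
(a,b)_7: α=0, u≡4; β=1, v≡5 (mod 7); (4|7)=+1, (5|7)=-1; sign (−1)^0·+1^1·-1^0 = +1.
(a,b)_17: α=-2, u≡5; β=0, v≡9 (mod 17); (5|17)=-1, (9|17)=+1; sign (−1)^0·-1^0·+1^-2 = +1.
(a,b)_∞: sgn(11)=+, sgn(-138138)=−, so +1.
(a,b)_2: α=0, β=-3; u≡3, v≡3 (mod 8); ε(u)ε(v)=1·1, αω(v)=0·1, βω(u)=-3·1; sum ≡ 0  ⇒  +1.
(a,b)_13: α=2, u≡6; β=7, v≡11 (mod 13); (6|13)=-1, (11|13)=-1; sign (−1)^0·-1^7·-1^2 = -1.
(a,b)_23: α=0, u≡10; β=1, v≡17 (mod 23); (10|23)=-1, (17|23)=-1; sign (−1)^0·-1^1·-1^0 = -1.
Ram(11, -138138) = {3, 11, 13, 23}; no ℚ_3-point on the conic.

[3, 11, 13, 23]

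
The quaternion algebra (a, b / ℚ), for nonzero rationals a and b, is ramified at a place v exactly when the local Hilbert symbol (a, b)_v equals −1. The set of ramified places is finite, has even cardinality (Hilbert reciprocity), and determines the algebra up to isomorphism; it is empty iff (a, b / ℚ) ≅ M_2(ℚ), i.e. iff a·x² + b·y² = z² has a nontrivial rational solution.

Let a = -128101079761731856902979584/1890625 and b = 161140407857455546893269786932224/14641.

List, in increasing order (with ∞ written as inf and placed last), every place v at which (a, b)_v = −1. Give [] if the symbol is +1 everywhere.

(a, b) ≡ (-40381601, 6468189) mod (ℚ^×)²; places V = {2, 3, 5, 7, 11, 13, 19, 29, 43, 47, 53, ∞}.
(a,b)_5: α=-6, u≡1; β=0, v≡4 (mod 5); (1|5)=+1, (4|5)=+1; sign (−1)^0·+1^0·+1^-6 = +1.
(a,b)_13: α=1, u≡11; β=1, v≡4 (mod 13); (11|13)=-1, (4|13)=+1; sign (−1)^0·-1^1·+1^1 = -1.
(a,b)_∞: sgn(-40381601)=−, sgn(6468189)=+, so +1.
(a,b)_47: α=3, u≡7; β=4, v≡17 (mod 47); (7|47)=+1, (17|47)=+1; sign (−1)^0·+1^4·+1^3 = +1.
(a,b)_19: α=2, u≡6; β=3, v≡10 (mod 19); (6|19)=+1, (10|19)=-1; sign (−1)^0·+1^3·-1^2 = +1.
(a,b)_11: α=-2, u≡4; β=-4, v≡6 (mod 11); (4|11)=+1, (6|11)=-1; sign (−1)^0·+1^-4·-1^-2 = +1.
(a,b)_29: α=1, u≡7; β=1, v≡15 (mod 29); (7|29)=+1, (15|29)=-1; sign (−1)^0·+1^1·-1^1 = -1.
(a,b)_7: α=4, u≡6; β=5, v≡5 (mod 7); (6|7)=-1, (5|7)=-1; sign (−1)^0·-1^5·-1^4 = -1.
(a,b)_3: α=2, u≡1; β=7, v≡2 (mod 3); (1|3)=+1, (2|3)=-1; sign (−1)^0·+1^7·-1^2 = +1.
(a,b)_43: α=1, u≡23; β=1, v≡38 (mod 43); (23|43)=+1, (38|43)=+1; sign (−1)^1·+1^1·+1^1 = -1.
(a,b)_53: α=3, u≡42; β=4, v≡9 (mod 53); (42|53)=+1, (9|53)=+1; sign (−1)^0·+1^4·+1^3 = +1.
(a,b)_2: α=16, β=10; u≡7, v≡5 (mod 8); ε(u)ε(v)=1·0, αω(v)=16·1, βω(u)=10·0; sum ≡ 0  ⇒  +1.
Ram(-40381601, 6468189) = {7, 13, 29, 43}; no ℚ_7-point on the conic.

[7, 13, 29, 43]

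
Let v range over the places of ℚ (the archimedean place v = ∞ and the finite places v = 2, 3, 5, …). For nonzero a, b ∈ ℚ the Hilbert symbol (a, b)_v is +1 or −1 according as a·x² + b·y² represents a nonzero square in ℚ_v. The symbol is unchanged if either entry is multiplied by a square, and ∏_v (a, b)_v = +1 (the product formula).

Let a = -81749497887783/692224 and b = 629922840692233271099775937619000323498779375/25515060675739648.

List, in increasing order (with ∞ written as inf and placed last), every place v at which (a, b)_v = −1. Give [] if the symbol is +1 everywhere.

Mod squares: a ≡ -419543, b ≡ 223616419. Check v ∈ {∞, 2, 3, 5, 7, 11, 13, 17, 23, 29, 37, 41, 47}.
v=13: a=13^-2·(≡2), b=13^-5·(≡10) mod 13; (2|13)=-1, (10|13)=+1; (−1)^{-2·-5·6}·(-1)^-5·(+1)^-2 = -1.
v=5: a=5^0·(≡3), b=5^4·(≡4) mod 5; (3|5)=-1, (4|5)=+1; (−1)^{0·4·2}·(-1)^4·(+1)^0 = +1.
v=7: a=7^0·(≡2), b=7^2·(≡3) mod 7; (2|7)=+1, (3|7)=-1; (−1)^{0·2·3}·(+1)^2·(-1)^0 = +1.
v=17: a=17^1·(≡3), b=17^3·(≡13) mod 17; (3|17)=-1, (13|17)=+1; (−1)^{1·3·8}·(-1)^3·(+1)^1 = -1.
v=47: a=47^2·(≡38), b=47^6·(≡28) mod 47; (38|47)=-1, (28|47)=+1; (−1)^{2·6·23}·(-1)^6·(+1)^2 = +1.
v=∞: -419543 < 0 and 223616419 > 0  ⇒  (a,b)_∞ = +1.
v=23: a=23^1·(≡11), b=23^3·(≡18) mod 23; (11|23)=-1, (18|23)=+1; (−1)^{1·3·11}·(-1)^3·(+1)^1 = +1.
v=41: a=41^0·(≡4), b=41^1·(≡26) mod 41; (4|41)=+1, (26|41)=-1; (−1)^{0·1·20}·(+1)^1·(-1)^0 = +1.
v=3: a=3^6·(≡1), b=3^16·(≡1) mod 3; (1|3)=+1, (1|3)=+1; (−1)^{6·16·1}·(+1)^16·(+1)^6 = +1.
v=11: a=11^2·(≡8), b=11^4·(≡4) mod 11; (8|11)=-1, (4|11)=+1; (−1)^{2·4·5}·(-1)^4·(+1)^2 = +1.
v=37: a=37^1·(≡8), b=37^3·(≡26) mod 37; (8|37)=-1, (26|37)=+1; (−1)^{1·3·18}·(-1)^3·(+1)^1 = -1.
v=29: a=29^1·(≡1), b=29^3·(≡12) mod 29; (1|29)=+1, (12|29)=-1; (−1)^{1·3·14}·(+1)^3·(-1)^1 = -1.
v=2: v_2(a)=-12, v_2(b)=-36; units ≡ 1, 3 (mod 8); ε·ε+αω+βω = 0·1+-12·1+-36·0 ≡ 0  ⇒  (a,b)_2 = +1.
(-419543, 223616419 / ℚ) ramifies at {13, 17, 29, 37}: a division algebra.

[13, 17, 29, 37]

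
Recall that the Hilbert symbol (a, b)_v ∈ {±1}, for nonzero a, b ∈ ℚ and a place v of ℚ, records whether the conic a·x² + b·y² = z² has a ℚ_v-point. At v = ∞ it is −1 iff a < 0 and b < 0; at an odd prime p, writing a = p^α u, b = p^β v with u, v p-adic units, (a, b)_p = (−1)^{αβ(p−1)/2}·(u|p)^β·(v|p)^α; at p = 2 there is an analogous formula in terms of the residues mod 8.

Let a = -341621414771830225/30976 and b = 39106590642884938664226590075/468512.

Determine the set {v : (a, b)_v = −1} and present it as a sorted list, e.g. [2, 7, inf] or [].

(a, b) ≡ (-12121, 111766) mod (ℚ^×)²; places V = {2, 5, 11, 13, 17, 19, 23, 29, 31, 41, 47, ∞}.
(a,b)_13: α=0, u≡2; β=2, v≡2 (mod 13); (2|13)=-1, (2|13)=-1; sign (−1)^0·-1^2·-1^0 = +1.
(a,b)_31: α=1, u≡17; β=2, v≡24 (mod 31); (17|31)=-1, (24|31)=-1; sign (−1)^0·-1^2·-1^1 = -1.
(a,b)_23: α=1, u≡3; β=2, v≡12 (mod 23); (3|23)=+1, (12|23)=+1; sign (−1)^0·+1^2·+1^1 = +1.
(a,b)_5: α=2, u≡1; β=2, v≡4 (mod 5); (1|5)=+1, (4|5)=+1; sign (−1)^0·+1^2·+1^2 = +1.
(a,b)_11: α=-2, u≡4; β=-4, v≡10 (mod 11); (4|11)=+1, (10|11)=-1; sign (−1)^0·+1^-4·-1^-2 = +1.
(a,b)_2: α=-8, β=-5; u≡7, v≡3 (mod 8); ε(u)ε(v)=1·1, αω(v)=-8·1, βω(u)=-5·0; sum ≡ 1  ⇒  -1.
(a,b)_19: α=2, u≡16; β=2, v≡3 (mod 19); (16|19)=+1, (3|19)=-1; sign (−1)^0·+1^2·-1^2 = +1.
(a,b)_∞: sgn(-12121)=−, sgn(111766)=+, so +1.
(a,b)_29: α=2, u≡7; β=3, v≡26 (mod 29); (7|29)=+1, (26|29)=-1; sign (−1)^0·+1^3·-1^2 = +1.
(a,b)_41: α=2, u≡35; β=3, v≡1 (mod 41); (35|41)=-1, (1|41)=+1; sign (−1)^0·-1^3·+1^2 = -1.
(a,b)_47: α=2, u≡29; β=3, v≡12 (mod 47); (29|47)=-1, (12|47)=+1; sign (−1)^0·-1^3·+1^2 = -1.
(a,b)_17: α=1, u≡1; β=2, v≡1 (mod 17); (1|17)=+1, (1|17)=+1; sign (−1)^0·+1^2·+1^1 = +1.
|Ram(-12121, 111766)| = 4, even; anisotropic at {2, 31, 41, 47}.

[2, 31, 41, 47]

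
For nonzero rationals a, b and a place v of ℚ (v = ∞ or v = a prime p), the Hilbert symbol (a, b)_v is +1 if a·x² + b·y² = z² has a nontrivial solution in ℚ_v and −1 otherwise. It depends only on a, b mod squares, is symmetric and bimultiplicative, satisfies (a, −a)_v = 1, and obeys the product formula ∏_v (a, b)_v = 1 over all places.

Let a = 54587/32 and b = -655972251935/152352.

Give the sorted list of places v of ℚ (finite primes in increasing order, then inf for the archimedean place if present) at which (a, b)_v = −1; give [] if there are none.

Mod squares: a ≡ 646, b ≡ -3233230. Check v ∈ {∞, 2, 3, 5, 7, 11, 13, 17, 19, 23}.
v=7: a=7^0·(≡2), b=7^5·(≡5) mod 7; (2|7)=+1, (5|7)=-1; (−1)^{0·5·3}·(+1)^5·(-1)^0 = +1.
v=11: a=11^0·(≡6), b=11^1·(≡3) mod 11; (6|11)=-1, (3|11)=+1; (−1)^{0·1·5}·(-1)^1·(+1)^0 = -1.
v=5: a=5^0·(≡1), b=5^1·(≡4) mod 5; (1|5)=+1, (4|5)=+1; (−1)^{0·1·2}·(+1)^1·(+1)^0 = +1.
v=2: v_2(a)=-5, v_2(b)=-5; units ≡ 3, 1 (mod 8); ε·ε+αω+βω = 1·0+-5·0+-5·1 ≡ 1  ⇒  (a,b)_2 = -1.
v=13: a=13^2·(≡4), b=13^3·(≡8) mod 13; (4|13)=+1, (8|13)=-1; (−1)^{2·3·6}·(+1)^3·(-1)^2 = +1.
v=23: a=23^0·(≡6), b=23^-2·(≡8) mod 23; (6|23)=+1, (8|23)=+1; (−1)^{0·-2·11}·(+1)^-2·(+1)^0 = +1.
v=17: a=17^1·(≡1), b=17^1·(≡6) mod 17; (1|17)=+1, (6|17)=-1; (−1)^{1·1·8}·(+1)^1·(-1)^1 = -1.
v=19: a=19^1·(≡12), b=19^1·(≡8) mod 19; (12|19)=-1, (8|19)=-1; (−1)^{1·1·9}·(-1)^1·(-1)^1 = -1.
v=3: a=3^0·(≡1), b=3^-2·(≡2) mod 3; (1|3)=+1, (2|3)=-1; (−1)^{0·-2·1}·(+1)^-2·(-1)^0 = +1.
v=∞: 646 > 0 and -3233230 < 0  ⇒  (a,b)_∞ = +1.
|Ram(646, -3233230)| = 4, even; anisotropic at {2, 11, 17, 19}.

[2, 11, 17, 19]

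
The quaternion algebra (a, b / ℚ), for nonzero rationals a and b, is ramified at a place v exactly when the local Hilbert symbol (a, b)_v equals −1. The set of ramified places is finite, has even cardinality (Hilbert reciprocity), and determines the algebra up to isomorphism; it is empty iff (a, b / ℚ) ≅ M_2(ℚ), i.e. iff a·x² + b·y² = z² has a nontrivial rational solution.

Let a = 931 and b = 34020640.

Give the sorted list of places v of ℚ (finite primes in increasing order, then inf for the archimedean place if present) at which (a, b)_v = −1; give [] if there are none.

[2, 19]

(a, b) ≡ (19, 5890) mod (ℚ^×)²; places V = {2, 5, 7, 19, 31, ∞}.
(a,b)_31: α=0, u≡1; β=1, v≡9 (mod 31); (1|31)=+1, (9|31)=+1; sign (−1)^0·+1^1·+1^0 = +1.
(a,b)_∞: sgn(19)=+, sgn(5890)=+, so +1.
(a,b)_5: α=0, u≡1; β=1, v≡3 (mod 5); (1|5)=+1, (3|5)=-1; sign (−1)^0·+1^1·-1^0 = +1.
(a,b)_19: α=1, u≡11; β=3, v≡1 (mod 19); (11|19)=+1, (1|19)=+1; sign (−1)^1·+1^3·+1^1 = -1.
(a,b)_2: α=0, β=5; u≡3, v≡1 (mod 8); ε(u)ε(v)=1·0, αω(v)=0·0, βω(u)=5·1; sum ≡ 1  ⇒  -1.
(a,b)_7: α=2, u≡5; β=0, v≡3 (mod 7); (5|7)=-1, (3|7)=-1; sign (−1)^0·-1^0·-1^2 = +1.
(19, 5890 / ℚ) ramifies at {2, 19}: a division algebra.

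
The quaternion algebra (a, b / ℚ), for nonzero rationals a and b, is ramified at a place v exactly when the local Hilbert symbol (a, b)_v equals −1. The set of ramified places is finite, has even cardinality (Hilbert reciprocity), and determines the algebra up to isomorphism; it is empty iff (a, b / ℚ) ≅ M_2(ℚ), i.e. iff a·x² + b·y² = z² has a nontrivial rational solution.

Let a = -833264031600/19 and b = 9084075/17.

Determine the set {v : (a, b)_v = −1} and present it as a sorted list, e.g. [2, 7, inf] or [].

(a, b) ≡ (-4389, 51051) mod (ℚ^×)²; places V = {2, 3, 5, 7, 11, 13, 17, 19, ∞}.
(a,b)_2: α=4, β=0; u≡3, v≡3 (mod 8); ε(u)ε(v)=1·1, αω(v)=4·1, βω(u)=0·1; sum ≡ 1  ⇒  -1.
(a,b)_17: α=0, u≡12; β=-1, v≡6 (mod 17); (12|17)=-1, (6|17)=-1; sign (−1)^0·-1^-1·-1^0 = -1.
(a,b)_7: α=3, u≡3; β=1, v≡3 (mod 7); (3|7)=-1, (3|7)=-1; sign (−1)^1·-1^1·-1^3 = -1.
(a,b)_13: α=2, u≡6; β=1, v≡3 (mod 13); (6|13)=-1, (3|13)=+1; sign (−1)^0·-1^1·+1^2 = -1.
(a,b)_11: α=3, u≡2; β=3, v≡10 (mod 11); (2|11)=-1, (10|11)=-1; sign (−1)^1·-1^3·-1^3 = -1.
(a,b)_3: α=3, u≡1; β=1, v≡1 (mod 3); (1|3)=+1, (1|3)=+1; sign (−1)^1·+1^1·+1^3 = -1.
(a,b)_5: α=2, u≡4; β=2, v≡4 (mod 5); (4|5)=+1, (4|5)=+1; sign (−1)^0·+1^2·+1^2 = +1.
(a,b)_19: α=-1, u≡16; β=0, v≡17 (mod 19); (16|19)=+1, (17|19)=+1; sign (−1)^0·+1^0·+1^-1 = +1.
(a,b)_∞: sgn(-4389)=−, sgn(51051)=+, so +1.
|Ram(-4389, 51051)| = 6, even; anisotropic at {2, 3, 7, 11, 13, 17}.

[2, 3, 7, 11, 13, 17]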